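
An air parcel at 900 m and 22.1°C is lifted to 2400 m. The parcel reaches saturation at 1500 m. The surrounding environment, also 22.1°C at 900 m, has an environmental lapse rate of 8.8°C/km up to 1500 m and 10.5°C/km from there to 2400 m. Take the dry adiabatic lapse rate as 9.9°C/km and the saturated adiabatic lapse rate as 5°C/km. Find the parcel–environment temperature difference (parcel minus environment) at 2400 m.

+4.29°C (parcel warmer than environment)

Parcel:
  900–1500 m, dry: Δz = 0.6 km ⇒ ΔT = -5.94°C; T = 16.16°C
  1500–2400 m, saturated: Δz = 0.9 km ⇒ ΔT = -4.5°C; T = 11.66°C
Environment:
  900–1500 m, environment, lower layer: Δz = 0.6 km ⇒ ΔT = -5.28°C; T = 16.82°C
  1500–2400 m, environment, upper layer: Δz = 0.9 km ⇒ ΔT = -9.45°C; T = 7.37°C
T_parcel − T_env = 11.66 − 7.37 = +4.29°C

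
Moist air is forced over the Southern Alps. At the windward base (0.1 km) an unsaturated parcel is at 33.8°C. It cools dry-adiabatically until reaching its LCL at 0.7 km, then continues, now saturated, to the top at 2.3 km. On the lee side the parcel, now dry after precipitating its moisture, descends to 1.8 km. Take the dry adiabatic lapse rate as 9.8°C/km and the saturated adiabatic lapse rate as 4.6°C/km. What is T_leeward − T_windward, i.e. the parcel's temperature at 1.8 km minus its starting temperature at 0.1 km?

-8.34°C

Dry to 700 m: -9.8 × 0.6 km = -5.88°C, so T = 27.92°C.
Saturated to 2300 m: -4.6 × 1.6 km = -7.36°C, so T = 20.56°C.
Dry descent to 1800 m: +9.8 × 0.5 km = +4.9°C, so T = 25.46°C.
Net change vs windward start: 25.46 − 33.8 = -8.34°C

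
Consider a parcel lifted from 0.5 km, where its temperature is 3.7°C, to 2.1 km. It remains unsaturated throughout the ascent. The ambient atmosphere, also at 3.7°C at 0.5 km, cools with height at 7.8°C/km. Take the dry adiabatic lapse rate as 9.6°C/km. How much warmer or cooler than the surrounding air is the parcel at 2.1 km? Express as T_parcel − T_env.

-2.88°C (parcel cooler than environment)

Parcel:
  Dry to 2100 m: -9.6 × 1.6 km = -15.36°C, so T = -11.66°C.
Environment:
  Environment to 2100 m: -7.8 × 1.6 km = -12.48°C, so T = -8.78°C.
T_parcel − T_env = -11.66 − (-8.78) = -2.88°C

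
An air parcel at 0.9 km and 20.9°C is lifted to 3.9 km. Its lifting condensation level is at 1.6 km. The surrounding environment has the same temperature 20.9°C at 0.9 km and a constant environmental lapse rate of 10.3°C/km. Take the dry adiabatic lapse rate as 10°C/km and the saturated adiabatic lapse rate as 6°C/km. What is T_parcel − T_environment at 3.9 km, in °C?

Parcel:
  900–1600 m, dry: Δz = 0.7 km ⇒ ΔT = -7°C; T = 13.9°C
  1600–3900 m, saturated: Δz = 2.3 km ⇒ ΔT = -13.8°C; T = 0.1°C
Environment:
  900–3900 m, environment: Δz = 3 km ⇒ ΔT = -30.9°C; T = -10°C
T_parcel − T_env = 0.1 − (-10) = +10.1°C

+10.1°C (parcel warmer than environment)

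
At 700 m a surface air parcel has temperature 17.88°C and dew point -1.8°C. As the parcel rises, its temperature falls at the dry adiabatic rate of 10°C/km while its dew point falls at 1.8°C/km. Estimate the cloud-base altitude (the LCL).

T and T_d converge at 10 − 1.8 = 8.2°C per km
Height above start = (17.88 − (-1.8)) / 8.2 = 2.4 km
LCL altitude = 700 m + 2400 m = 3100 m

3100 m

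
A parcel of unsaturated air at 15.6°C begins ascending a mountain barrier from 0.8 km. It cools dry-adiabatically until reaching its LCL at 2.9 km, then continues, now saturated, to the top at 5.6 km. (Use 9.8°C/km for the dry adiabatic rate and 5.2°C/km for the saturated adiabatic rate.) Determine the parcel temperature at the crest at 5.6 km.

From 800 m to 2900 m (dry): cools by 9.8 × 2.1 = 20.58°C, giving -4.98°C.
From 2900 m to 5600 m (saturated): cools by 5.2 × 2.7 = 14.04°C, giving -19.02°C.

-19.02°C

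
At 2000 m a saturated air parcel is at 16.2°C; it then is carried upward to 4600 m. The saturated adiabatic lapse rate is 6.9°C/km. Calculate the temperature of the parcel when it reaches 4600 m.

-1.74°C

2000–4600 m, saturated adiabatic: Δz = 2.6 km ⇒ ΔT = -17.94°C; T = -1.74°C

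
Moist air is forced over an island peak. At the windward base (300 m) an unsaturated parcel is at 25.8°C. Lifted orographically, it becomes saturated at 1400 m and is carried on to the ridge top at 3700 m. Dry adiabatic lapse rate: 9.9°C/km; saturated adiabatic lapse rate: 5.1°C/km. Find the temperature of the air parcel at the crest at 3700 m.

From 300 m to 1400 m (dry): cools by 9.9 × 1.1 = 10.89°C, giving 14.91°C.
From 1400 m to 3700 m (saturated): cools by 5.1 × 2.3 = 11.73°C, giving 3.18°C.

3.18°C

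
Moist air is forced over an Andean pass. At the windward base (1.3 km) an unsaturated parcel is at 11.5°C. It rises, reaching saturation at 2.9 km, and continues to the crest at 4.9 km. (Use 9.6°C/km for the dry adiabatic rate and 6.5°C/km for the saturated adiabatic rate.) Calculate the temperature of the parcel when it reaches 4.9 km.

-16.86°C

1300 → 2900 m (dry, 9.6°C/km): ΔT = -9.6 × 1.6 = -15.36°C → T = -3.86°C
2900 → 4900 m (saturated, 6.5°C/km): ΔT = -6.5 × 2 = -13°C → T = -16.86°C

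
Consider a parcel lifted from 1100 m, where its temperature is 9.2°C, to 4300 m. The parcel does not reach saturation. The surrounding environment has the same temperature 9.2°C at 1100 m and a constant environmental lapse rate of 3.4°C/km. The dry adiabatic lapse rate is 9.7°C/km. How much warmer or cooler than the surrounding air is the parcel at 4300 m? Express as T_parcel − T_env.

-20.16°C (parcel cooler than environment)

Parcel:
  From 1100 m to 4300 m (dry): cools by 9.7 × 3.2 = 31.04°C, giving -21.84°C.
Environment:
  From 1100 m to 4300 m (environment): cools by 3.4 × 3.2 = 10.88°C, giving -1.68°C.
T_parcel − T_env = -21.84 − (-1.68) = -20.16°C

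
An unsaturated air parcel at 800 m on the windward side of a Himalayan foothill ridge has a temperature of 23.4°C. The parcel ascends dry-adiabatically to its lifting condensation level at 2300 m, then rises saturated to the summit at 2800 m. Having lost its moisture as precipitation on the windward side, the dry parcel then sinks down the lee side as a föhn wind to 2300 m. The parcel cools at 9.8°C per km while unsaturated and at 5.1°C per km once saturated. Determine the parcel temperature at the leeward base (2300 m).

11.05°C

800–2300 m, dry: Δz = 1.5 km ⇒ ΔT = -14.7°C; T = 8.7°C
2300–2800 m, saturated: Δz = 0.5 km ⇒ ΔT = -2.55°C; T = 6.15°C
2800–2300 m, dry descent: Δz = 0.5 km ⇒ ΔT = +4.9°C; T = 11.05°C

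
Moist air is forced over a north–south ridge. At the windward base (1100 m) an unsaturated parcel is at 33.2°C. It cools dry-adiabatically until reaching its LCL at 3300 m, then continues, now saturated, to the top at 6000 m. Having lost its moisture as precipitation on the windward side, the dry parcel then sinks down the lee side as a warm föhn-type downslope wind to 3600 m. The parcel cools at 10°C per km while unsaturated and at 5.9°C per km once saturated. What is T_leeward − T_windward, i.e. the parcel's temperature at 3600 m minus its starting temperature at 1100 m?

Dry to 3300 m: -10 × 2.2 km = -22°C, so T = 11.2°C.
Saturated to 6000 m: -5.9 × 2.7 km = -15.93°C, so T = -4.73°C.
Dry descent to 3600 m: +10 × 2.4 km = +24°C, so T = 19.27°C.
Net change vs windward start: 19.27 − 33.2 = -13.93°C

-13.93°C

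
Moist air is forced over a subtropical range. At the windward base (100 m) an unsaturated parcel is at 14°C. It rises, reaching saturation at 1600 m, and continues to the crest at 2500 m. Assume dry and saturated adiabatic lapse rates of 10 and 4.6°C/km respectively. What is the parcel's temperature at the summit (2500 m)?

-5.14°C

Dry to 1600 m: -10 × 1.5 km = -15°C, so T = -1°C.
Saturated to 2500 m: -4.6 × 0.9 km = -4.14°C, so T = -5.14°C.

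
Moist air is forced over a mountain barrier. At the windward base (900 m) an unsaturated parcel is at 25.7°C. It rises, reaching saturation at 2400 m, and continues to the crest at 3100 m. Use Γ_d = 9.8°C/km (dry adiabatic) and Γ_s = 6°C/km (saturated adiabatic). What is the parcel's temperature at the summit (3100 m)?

900 → 2400 m (dry, 9.8°C/km): ΔT = -9.8 × 1.5 = -14.7°C → T = 11°C
2400 → 3100 m (saturated, 6°C/km): ΔT = -6 × 0.7 = -4.2°C → T = 6.8°C

6.8°C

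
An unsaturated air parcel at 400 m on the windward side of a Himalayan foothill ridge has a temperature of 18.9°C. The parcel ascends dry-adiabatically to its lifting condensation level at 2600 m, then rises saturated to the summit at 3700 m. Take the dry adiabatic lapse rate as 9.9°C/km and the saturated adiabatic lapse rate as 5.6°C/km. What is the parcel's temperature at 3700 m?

From 400 m to 2600 m (dry): cools by 9.9 × 2.2 = 21.78°C, giving -2.88°C.
From 2600 m to 3700 m (saturated): cools by 5.6 × 1.1 = 6.16°C, giving -9.04°C.

-9.04°C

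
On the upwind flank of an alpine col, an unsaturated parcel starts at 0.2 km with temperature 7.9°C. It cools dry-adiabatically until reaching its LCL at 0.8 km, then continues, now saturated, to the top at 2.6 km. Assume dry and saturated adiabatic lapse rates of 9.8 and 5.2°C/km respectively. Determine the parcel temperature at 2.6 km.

-7.34°C

200 → 800 m (dry, 9.8°C/km): ΔT = -9.8 × 0.6 = -5.88°C → T = 2.02°C
800 → 2600 m (saturated, 5.2°C/km): ΔT = -5.2 × 1.8 = -9.36°C → T = -7.34°C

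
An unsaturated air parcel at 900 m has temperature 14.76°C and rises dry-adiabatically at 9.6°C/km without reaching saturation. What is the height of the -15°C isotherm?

Height above start = (14.76 − (-15)) / 9.6 = 3.1 km
Altitude = 900 m + 3100 m = 4000 m

4000 m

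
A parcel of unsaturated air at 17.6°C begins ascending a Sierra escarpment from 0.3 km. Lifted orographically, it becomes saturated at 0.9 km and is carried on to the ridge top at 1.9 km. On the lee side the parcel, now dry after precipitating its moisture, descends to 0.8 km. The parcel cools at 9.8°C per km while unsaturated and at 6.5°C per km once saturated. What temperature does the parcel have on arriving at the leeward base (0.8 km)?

300–900 m, dry: Δz = 0.6 km ⇒ ΔT = -5.88°C; T = 11.72°C
900–1900 m, saturated: Δz = 1 km ⇒ ΔT = -6.5°C; T = 5.22°C
1900–800 m, dry descent: Δz = 1.1 km ⇒ ΔT = +10.78°C; T = 16°C

16°C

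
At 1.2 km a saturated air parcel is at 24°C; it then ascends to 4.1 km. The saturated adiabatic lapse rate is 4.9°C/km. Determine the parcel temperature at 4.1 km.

9.79°C

Saturated adiabatic to 4100 m: -4.9 × 2.9 km = -14.21°C, so T = 9.79°C.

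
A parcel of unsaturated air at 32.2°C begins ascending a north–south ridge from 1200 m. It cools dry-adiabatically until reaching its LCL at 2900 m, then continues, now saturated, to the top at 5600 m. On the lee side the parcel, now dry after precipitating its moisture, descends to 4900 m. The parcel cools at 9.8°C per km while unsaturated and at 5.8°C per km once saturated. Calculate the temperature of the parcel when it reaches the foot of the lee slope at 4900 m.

Dry to 2900 m: -9.8 × 1.7 km = -16.66°C, so T = 15.54°C.
Saturated to 5600 m: -5.8 × 2.7 km = -15.66°C, so T = -0.12°C.
Dry descent to 4900 m: +9.8 × 0.7 km = +6.86°C, so T = 6.74°C.

6.74°C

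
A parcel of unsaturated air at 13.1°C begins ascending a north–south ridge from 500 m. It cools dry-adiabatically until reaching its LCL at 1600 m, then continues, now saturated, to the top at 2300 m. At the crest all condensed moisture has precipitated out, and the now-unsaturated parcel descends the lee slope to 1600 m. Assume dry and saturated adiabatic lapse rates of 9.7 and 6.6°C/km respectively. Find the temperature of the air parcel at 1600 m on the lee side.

4.6°C

From 500 m to 1600 m (dry): cools by 9.7 × 1.1 = 10.67°C, giving 2.43°C.
From 1600 m to 2300 m (saturated): cools by 6.6 × 0.7 = 4.62°C, giving -2.19°C.
From 2300 m to 1600 m (dry descent): warms by 9.7 × 0.7 = 6.79°C, giving 4.6°C.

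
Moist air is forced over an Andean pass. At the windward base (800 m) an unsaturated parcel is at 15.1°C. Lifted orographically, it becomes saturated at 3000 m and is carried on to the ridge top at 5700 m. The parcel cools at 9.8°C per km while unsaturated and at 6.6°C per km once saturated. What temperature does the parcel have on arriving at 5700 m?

800–3000 m, dry: Δz = 2.2 km ⇒ ΔT = -21.56°C; T = -6.46°C
3000–5700 m, saturated: Δz = 2.7 km ⇒ ΔT = -17.82°C; T = -24.28°C

-24.28°C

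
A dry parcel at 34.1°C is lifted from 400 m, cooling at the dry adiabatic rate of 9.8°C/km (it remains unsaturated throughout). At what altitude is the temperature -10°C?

4900 m

Height above start = (34.1 − (-10)) / 9.8 = 4.5 km
Altitude = 400 m + 4500 m = 4900 m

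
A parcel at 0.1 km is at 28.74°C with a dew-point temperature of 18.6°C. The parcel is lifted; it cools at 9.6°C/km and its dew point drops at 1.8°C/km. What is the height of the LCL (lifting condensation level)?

1.4 km

T and T_d converge at 9.6 − 1.8 = 7.8°C per km
Height above start = (28.74 − 18.6) / 7.8 = 1.3 km
LCL altitude = 100 m + 1300 m = 1400 m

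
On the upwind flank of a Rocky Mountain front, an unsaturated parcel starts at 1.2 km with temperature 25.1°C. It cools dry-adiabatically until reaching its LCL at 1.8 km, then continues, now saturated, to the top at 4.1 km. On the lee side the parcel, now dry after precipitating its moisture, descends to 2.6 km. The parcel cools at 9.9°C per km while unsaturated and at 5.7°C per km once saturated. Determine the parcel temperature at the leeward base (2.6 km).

1200 → 1800 m (dry, 9.9°C/km): ΔT = -9.9 × 0.6 = -5.94°C → T = 19.16°C
1800 → 4100 m (saturated, 5.7°C/km): ΔT = -5.7 × 2.3 = -13.11°C → T = 6.05°C
4100 → 2600 m (dry descent, 9.9°C/km): ΔT = +9.9 × 1.5 = +14.85°C → T = 20.9°C

20.9°C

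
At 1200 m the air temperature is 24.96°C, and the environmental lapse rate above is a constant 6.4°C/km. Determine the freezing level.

Height above start = (24.96 − 0) / 6.4 = 3.9 km
Altitude = 1200 m + 3900 m = 5100 m

5100 m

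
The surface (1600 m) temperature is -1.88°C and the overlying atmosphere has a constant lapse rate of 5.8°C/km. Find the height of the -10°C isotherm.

Height above start = (-1.88 − (-10)) / 5.8 = 1.4 km
Altitude = 1600 m + 1400 m = 3000 m

3000 m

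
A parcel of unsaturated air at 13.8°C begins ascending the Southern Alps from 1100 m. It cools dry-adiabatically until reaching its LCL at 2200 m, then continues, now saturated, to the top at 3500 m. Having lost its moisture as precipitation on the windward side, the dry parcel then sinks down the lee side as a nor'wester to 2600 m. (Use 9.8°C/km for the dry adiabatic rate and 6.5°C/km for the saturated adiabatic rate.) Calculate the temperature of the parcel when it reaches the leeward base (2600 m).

1100 → 2200 m (dry, 9.8°C/km): ΔT = -9.8 × 1.1 = -10.78°C → T = 3.02°C
2200 → 3500 m (saturated, 6.5°C/km): ΔT = -6.5 × 1.3 = -8.45°C → T = -5.43°C
3500 → 2600 m (dry descent, 9.8°C/km): ΔT = +9.8 × 0.9 = +8.82°C → T = 3.39°C

3.39°C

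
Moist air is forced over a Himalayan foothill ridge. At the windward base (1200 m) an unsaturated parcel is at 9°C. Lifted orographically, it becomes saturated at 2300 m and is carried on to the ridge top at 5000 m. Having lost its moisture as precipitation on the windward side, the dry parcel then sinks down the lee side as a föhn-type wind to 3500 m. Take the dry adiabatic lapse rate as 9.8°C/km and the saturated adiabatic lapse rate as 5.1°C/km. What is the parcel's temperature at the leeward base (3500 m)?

1200–2300 m, dry: Δz = 1.1 km ⇒ ΔT = -10.78°C; T = -1.78°C
2300–5000 m, saturated: Δz = 2.7 km ⇒ ΔT = -13.77°C; T = -15.55°C
5000–3500 m, dry descent: Δz = 1.5 km ⇒ ΔT = +14.7°C; T = -0.85°C

-0.85°C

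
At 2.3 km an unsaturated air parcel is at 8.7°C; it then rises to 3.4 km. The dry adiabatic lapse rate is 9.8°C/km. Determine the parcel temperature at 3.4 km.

-2.08°C

Dry adiabatic to 3400 m: -9.8 × 1.1 km = -10.78°C, so T = -2.08°C.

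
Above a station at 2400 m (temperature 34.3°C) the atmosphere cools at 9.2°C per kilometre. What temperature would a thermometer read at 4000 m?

2400–4000 m, environmental: Δz = 1.6 km ⇒ ΔT = -14.72°C; T = 19.58°C

19.58°C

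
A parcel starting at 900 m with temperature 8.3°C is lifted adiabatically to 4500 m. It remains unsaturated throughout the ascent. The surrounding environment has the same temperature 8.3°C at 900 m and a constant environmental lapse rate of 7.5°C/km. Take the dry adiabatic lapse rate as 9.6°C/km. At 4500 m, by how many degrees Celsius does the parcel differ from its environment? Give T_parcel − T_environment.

-7.56°C (parcel cooler than environment)

Parcel:
  900 → 4500 m (dry, 9.6°C/km): ΔT = -9.6 × 3.6 = -34.56°C → T = -26.26°C
Environment:
  900 → 4500 m (environment, 7.5°C/km): ΔT = -7.5 × 3.6 = -27°C → T = -18.7°C
T_parcel − T_env = -26.26 − (-18.7) = -7.56°C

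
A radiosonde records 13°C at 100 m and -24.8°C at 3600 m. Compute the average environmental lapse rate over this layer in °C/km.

Γ = −ΔT/Δz = (13 − (-24.8)) / (3600 − 100) m
  = 37.8°C / 3.5 km = 10.8°C/km

10.8°C/km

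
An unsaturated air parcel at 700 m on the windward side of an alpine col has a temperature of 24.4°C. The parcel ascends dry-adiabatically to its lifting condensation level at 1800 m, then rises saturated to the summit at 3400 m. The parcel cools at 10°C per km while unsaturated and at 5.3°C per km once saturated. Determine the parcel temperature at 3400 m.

4.92°C

700–1800 m, dry: Δz = 1.1 km ⇒ ΔT = -11°C; T = 13.4°C
1800–3400 m, saturated: Δz = 1.6 km ⇒ ΔT = -8.48°C; T = 4.92°C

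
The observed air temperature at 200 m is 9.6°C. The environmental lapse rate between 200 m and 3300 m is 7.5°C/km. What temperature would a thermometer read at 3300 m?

-13.65°C

200–3300 m, environmental: Δz = 3.1 km ⇒ ΔT = -23.25°C; T = -13.65°C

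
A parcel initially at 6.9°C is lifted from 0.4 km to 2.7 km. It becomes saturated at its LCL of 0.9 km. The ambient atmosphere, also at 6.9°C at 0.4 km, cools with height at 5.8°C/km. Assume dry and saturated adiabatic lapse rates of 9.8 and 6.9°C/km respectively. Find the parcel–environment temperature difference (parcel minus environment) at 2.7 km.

-3.98°C (parcel cooler than environment)

Parcel:
  Dry to 900 m: -9.8 × 0.5 km = -4.9°C, so T = 2°C.
  Saturated to 2700 m: -6.9 × 1.8 km = -12.42°C, so T = -10.42°C.
Environment:
  Environment to 2700 m: -5.8 × 2.3 km = -13.34°C, so T = -6.44°C.
T_parcel − T_env = -10.42 − (-6.44) = -3.98°C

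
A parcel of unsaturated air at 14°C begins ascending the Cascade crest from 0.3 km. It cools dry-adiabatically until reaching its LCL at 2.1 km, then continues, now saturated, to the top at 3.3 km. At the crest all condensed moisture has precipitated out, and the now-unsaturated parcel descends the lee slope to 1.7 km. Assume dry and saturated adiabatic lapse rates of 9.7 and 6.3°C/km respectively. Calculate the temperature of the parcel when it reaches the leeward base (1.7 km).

4.5°C

300 → 2100 m (dry, 9.7°C/km): ΔT = -9.7 × 1.8 = -17.46°C → T = -3.46°C
2100 → 3300 m (saturated, 6.3°C/km): ΔT = -6.3 × 1.2 = -7.56°C → T = -11.02°C
3300 → 1700 m (dry descent, 9.7°C/km): ΔT = +9.7 × 1.6 = +15.52°C → T = 4.5°C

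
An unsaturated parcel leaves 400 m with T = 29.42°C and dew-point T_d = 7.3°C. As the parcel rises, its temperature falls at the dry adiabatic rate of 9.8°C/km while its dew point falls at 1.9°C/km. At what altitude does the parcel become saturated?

T and T_d converge at 9.8 − 1.9 = 7.9°C per km
Height above start = (29.42 − 7.3) / 7.9 = 2.8 km
LCL altitude = 400 m + 2800 m = 3200 m

3200 m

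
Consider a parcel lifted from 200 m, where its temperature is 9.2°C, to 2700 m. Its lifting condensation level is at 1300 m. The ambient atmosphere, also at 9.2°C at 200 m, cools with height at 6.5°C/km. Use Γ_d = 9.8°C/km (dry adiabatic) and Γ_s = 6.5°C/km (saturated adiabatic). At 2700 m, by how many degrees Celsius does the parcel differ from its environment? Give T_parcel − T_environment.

-3.63°C (parcel cooler than environment)

Parcel:
  Dry to 1300 m: -9.8 × 1.1 km = -10.78°C, so T = -1.58°C.
  Saturated to 2700 m: -6.5 × 1.4 km = -9.1°C, so T = -10.68°C.
Environment:
  Environment to 2700 m: -6.5 × 2.5 km = -16.25°C, so T = -7.05°C.
T_parcel − T_env = -10.68 − (-7.05) = -3.63°C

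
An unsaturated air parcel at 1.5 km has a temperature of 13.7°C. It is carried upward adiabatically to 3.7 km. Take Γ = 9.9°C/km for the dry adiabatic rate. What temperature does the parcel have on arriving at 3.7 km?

1500 → 3700 m (dry adiabatic, 9.9°C/km): ΔT = -9.9 × 2.2 = -21.78°C → T = -8.08°C

-8.08°C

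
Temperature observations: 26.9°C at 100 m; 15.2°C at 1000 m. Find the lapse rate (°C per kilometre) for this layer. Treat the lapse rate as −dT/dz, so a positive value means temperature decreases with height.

Γ = −ΔT/Δz = (26.9 − 15.2) / (1000 − 100) m
  = 11.7°C / 0.9 km = 13°C/km

13°C/km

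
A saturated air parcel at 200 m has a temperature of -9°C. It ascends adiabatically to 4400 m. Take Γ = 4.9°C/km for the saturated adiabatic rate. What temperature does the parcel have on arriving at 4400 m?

-29.58°C

200–4400 m, saturated adiabatic: Δz = 4.2 km ⇒ ΔT = -20.58°C; T = -29.58°C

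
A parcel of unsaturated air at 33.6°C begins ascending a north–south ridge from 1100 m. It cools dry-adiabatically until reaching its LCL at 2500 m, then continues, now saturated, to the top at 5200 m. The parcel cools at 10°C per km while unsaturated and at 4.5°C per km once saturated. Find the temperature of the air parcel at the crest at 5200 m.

7.45°C

Dry to 2500 m: -10 × 1.4 km = -14°C, so T = 19.6°C.
Saturated to 5200 m: -4.5 × 2.7 km = -12.15°C, so T = 7.45°C.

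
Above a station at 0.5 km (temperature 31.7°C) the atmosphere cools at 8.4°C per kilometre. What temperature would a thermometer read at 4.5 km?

-1.9°C

500 → 4500 m (environmental, 8.4°C/km): ΔT = -8.4 × 4 = -33.6°C → T = -1.9°C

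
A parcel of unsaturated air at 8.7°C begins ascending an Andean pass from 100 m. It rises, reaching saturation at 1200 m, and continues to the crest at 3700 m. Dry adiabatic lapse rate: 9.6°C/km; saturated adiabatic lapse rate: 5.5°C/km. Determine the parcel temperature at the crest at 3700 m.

100–1200 m, dry: Δz = 1.1 km ⇒ ΔT = -10.56°C; T = -1.86°C
1200–3700 m, saturated: Δz = 2.5 km ⇒ ΔT = -13.75°C; T = -15.61°C

-15.61°C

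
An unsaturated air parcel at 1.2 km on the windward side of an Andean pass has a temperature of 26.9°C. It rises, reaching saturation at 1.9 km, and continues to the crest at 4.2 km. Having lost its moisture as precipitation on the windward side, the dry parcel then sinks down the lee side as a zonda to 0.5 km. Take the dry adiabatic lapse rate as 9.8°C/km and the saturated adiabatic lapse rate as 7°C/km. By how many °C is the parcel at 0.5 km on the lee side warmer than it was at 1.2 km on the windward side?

1200 → 1900 m (dry, 9.8°C/km): ΔT = -9.8 × 0.7 = -6.86°C → T = 20.04°C
1900 → 4200 m (saturated, 7°C/km): ΔT = -7 × 2.3 = -16.1°C → T = 3.94°C
4200 → 500 m (dry descent, 9.8°C/km): ΔT = +9.8 × 3.7 = +36.26°C → T = 40.2°C
Net change vs windward start: 40.2 − 26.9 = +13.3°C

+13.3°C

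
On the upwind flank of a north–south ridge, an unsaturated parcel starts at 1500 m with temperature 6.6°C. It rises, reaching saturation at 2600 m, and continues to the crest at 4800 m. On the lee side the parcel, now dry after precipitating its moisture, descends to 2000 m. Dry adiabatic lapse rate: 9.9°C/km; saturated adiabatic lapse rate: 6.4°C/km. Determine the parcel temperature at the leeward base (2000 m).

1500–2600 m, dry: Δz = 1.1 km ⇒ ΔT = -10.89°C; T = -4.29°C
2600–4800 m, saturated: Δz = 2.2 km ⇒ ΔT = -14.08°C; T = -18.37°C
4800–2000 m, dry descent: Δz = 2.8 km ⇒ ΔT = +27.72°C; T = 9.35°C

9.35°C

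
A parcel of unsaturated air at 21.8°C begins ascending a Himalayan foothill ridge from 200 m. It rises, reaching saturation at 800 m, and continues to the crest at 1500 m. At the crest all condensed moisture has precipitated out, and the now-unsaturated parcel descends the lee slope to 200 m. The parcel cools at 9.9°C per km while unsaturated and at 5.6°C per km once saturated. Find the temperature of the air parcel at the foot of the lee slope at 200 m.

24.81°C

200 → 800 m (dry, 9.9°C/km): ΔT = -9.9 × 0.6 = -5.94°C → T = 15.86°C
800 → 1500 m (saturated, 5.6°C/km): ΔT = -5.6 × 0.7 = -3.92°C → T = 11.94°C
1500 → 200 m (dry descent, 9.9°C/km): ΔT = +9.9 × 1.3 = +12.87°C → T = 24.81°C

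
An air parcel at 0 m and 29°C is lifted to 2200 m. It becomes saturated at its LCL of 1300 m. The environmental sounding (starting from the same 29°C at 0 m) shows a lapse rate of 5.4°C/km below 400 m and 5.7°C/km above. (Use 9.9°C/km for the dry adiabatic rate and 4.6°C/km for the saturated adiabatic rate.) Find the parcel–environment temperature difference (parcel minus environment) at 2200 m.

-4.59°C (parcel cooler than environment)

Parcel:
  Dry to 1300 m: -9.9 × 1.3 km = -12.87°C, so T = 16.13°C.
  Saturated to 2200 m: -4.6 × 0.9 km = -4.14°C, so T = 11.99°C.
Environment:
  Environment, lower layer to 400 m: -5.4 × 0.4 km = -2.16°C, so T = 26.84°C.
  Environment, upper layer to 2200 m: -5.7 × 1.8 km = -10.26°C, so T = 16.58°C.
T_parcel − T_env = 11.99 − 16.58 = -4.59°C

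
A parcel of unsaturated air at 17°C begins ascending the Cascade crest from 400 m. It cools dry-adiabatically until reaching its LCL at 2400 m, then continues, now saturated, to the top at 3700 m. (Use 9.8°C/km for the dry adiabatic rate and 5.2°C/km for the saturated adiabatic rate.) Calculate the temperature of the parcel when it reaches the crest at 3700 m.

-9.36°C

Dry to 2400 m: -9.8 × 2 km = -19.6°C, so T = -2.6°C.
Saturated to 3700 m: -5.2 × 1.3 km = -6.76°C, so T = -9.36°C.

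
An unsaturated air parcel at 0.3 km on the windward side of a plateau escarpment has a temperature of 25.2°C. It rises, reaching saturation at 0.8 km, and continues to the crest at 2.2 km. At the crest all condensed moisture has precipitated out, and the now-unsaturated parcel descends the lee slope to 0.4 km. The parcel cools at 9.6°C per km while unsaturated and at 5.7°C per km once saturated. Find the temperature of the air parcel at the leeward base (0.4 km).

29.7°C

300–800 m, dry: Δz = 0.5 km ⇒ ΔT = -4.8°C; T = 20.4°C
800–2200 m, saturated: Δz = 1.4 km ⇒ ΔT = -7.98°C; T = 12.42°C
2200–400 m, dry descent: Δz = 1.8 km ⇒ ΔT = +17.28°C; T = 29.7°C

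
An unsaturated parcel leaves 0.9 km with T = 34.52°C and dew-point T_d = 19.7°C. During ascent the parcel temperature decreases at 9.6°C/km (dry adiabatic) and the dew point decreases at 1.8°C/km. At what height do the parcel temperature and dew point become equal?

T and T_d converge at 9.6 − 1.8 = 7.8°C per km
Height above start = (34.52 − 19.7) / 7.8 = 1.9 km
LCL altitude = 900 m + 1900 m = 2800 m

2.8 km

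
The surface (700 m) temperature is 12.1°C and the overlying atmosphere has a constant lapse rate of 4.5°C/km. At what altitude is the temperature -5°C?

Height above start = (12.1 − (-5)) / 4.5 = 3.8 km
Altitude = 700 m + 3800 m = 4500 m

4500 m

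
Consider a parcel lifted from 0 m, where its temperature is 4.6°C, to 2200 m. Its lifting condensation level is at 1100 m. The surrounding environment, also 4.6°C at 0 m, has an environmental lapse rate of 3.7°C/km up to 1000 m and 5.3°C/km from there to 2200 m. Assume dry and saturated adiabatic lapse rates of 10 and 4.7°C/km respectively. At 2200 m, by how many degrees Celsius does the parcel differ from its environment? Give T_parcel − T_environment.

Parcel:
  0–1100 m, dry: Δz = 1.1 km ⇒ ΔT = -11°C; T = -6.4°C
  1100–2200 m, saturated: Δz = 1.1 km ⇒ ΔT = -5.17°C; T = -11.57°C
Environment:
  0–1000 m, environment, lower layer: Δz = 1 km ⇒ ΔT = -3.7°C; T = 0.9°C
  1000–2200 m, environment, upper layer: Δz = 1.2 km ⇒ ΔT = -6.36°C; T = -5.46°C
T_parcel − T_env = -11.57 − (-5.46) = -6.11°C

-6.11°C (parcel cooler than environment)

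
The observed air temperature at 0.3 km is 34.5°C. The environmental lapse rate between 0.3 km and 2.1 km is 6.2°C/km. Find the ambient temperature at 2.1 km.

300–2100 m, environmental: Δz = 1.8 km ⇒ ΔT = -11.16°C; T = 23.34°C

23.34°C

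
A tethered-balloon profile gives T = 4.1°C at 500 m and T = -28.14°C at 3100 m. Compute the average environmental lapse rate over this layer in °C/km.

Γ = −ΔT/Δz = (4.1 − (-28.14)) / (3100 − 500) m
  = 32.24°C / 2.6 km = 12.4°C/km

12.4°C/km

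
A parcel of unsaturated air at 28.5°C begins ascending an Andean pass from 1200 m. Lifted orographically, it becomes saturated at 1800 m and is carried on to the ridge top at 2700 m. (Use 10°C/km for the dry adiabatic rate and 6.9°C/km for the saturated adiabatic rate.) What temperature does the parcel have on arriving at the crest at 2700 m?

1200 → 1800 m (dry, 10°C/km): ΔT = -10 × 0.6 = -6°C → T = 22.5°C
1800 → 2700 m (saturated, 6.9°C/km): ΔT = -6.9 × 0.9 = -6.21°C → T = 16.29°C

16.29°C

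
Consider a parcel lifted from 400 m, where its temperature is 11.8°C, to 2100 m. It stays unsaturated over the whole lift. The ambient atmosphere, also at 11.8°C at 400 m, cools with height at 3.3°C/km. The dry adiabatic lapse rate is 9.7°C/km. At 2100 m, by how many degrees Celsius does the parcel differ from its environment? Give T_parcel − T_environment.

Parcel:
  400 → 2100 m (dry, 9.7°C/km): ΔT = -9.7 × 1.7 = -16.49°C → T = -4.69°C
Environment:
  400 → 2100 m (environment, 3.3°C/km): ΔT = -3.3 × 1.7 = -5.61°C → T = 6.19°C
T_parcel − T_env = -4.69 − 6.19 = -10.88°C

-10.88°C (parcel cooler than environment)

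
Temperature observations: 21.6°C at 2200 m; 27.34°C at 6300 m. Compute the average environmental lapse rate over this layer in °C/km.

Γ = −ΔT/Δz = (21.6 − 27.34) / (6300 − 2200) m
  = -5.74°C / 4.1 km = -1.4°C/km

-1.4°C/km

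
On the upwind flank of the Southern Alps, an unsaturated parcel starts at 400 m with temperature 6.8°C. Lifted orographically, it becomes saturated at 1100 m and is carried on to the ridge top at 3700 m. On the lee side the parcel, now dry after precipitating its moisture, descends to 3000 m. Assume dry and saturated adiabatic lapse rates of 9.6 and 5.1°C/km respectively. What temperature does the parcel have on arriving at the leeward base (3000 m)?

400–1100 m, dry: Δz = 0.7 km ⇒ ΔT = -6.72°C; T = 0.08°C
1100–3700 m, saturated: Δz = 2.6 km ⇒ ΔT = -13.26°C; T = -13.18°C
3700–3000 m, dry descent: Δz = 0.7 km ⇒ ΔT = +6.72°C; T = -6.46°C

-6.46°C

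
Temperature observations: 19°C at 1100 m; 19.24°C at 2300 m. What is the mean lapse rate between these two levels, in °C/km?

Γ = −ΔT/Δz = (19 − 19.24) / (2300 − 1100) m
  = -0.24°C / 1.2 km = -0.2°C/km

-0.2°C/km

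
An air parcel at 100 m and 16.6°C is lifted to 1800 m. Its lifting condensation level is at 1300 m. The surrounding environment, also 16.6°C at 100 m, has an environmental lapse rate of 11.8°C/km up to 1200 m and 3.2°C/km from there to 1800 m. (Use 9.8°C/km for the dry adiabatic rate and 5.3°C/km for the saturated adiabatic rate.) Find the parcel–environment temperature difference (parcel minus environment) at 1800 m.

+0.49°C (parcel warmer than environment)

Parcel:
  Dry to 1300 m: -9.8 × 1.2 km = -11.76°C, so T = 4.84°C.
  Saturated to 1800 m: -5.3 × 0.5 km = -2.65°C, so T = 2.19°C.
Environment:
  Environment, lower layer to 1200 m: -11.8 × 1.1 km = -12.98°C, so T = 3.62°C.
  Environment, upper layer to 1800 m: -3.2 × 0.6 km = -1.92°C, so T = 1.7°C.
T_parcel − T_env = 2.19 − 1.7 = +0.49°C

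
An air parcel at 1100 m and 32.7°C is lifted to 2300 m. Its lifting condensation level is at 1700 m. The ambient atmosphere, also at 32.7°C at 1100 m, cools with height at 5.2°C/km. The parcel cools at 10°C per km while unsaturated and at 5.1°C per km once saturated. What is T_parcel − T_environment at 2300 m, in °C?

-2.82°C (parcel cooler than environment)

Parcel:
  1100–1700 m, dry: Δz = 0.6 km ⇒ ΔT = -6°C; T = 26.7°C
  1700–2300 m, saturated: Δz = 0.6 km ⇒ ΔT = -3.06°C; T = 23.64°C
Environment:
  1100–2300 m, environment: Δz = 1.2 km ⇒ ΔT = -6.24°C; T = 26.46°C
T_parcel − T_env = 23.64 − 26.46 = -2.82°C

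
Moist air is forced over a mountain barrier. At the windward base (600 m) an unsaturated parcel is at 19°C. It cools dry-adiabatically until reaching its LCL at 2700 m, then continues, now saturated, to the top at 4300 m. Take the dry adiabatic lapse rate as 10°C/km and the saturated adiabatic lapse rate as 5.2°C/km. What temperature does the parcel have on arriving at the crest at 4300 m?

600 → 2700 m (dry, 10°C/km): ΔT = -10 × 2.1 = -21°C → T = -2°C
2700 → 4300 m (saturated, 5.2°C/km): ΔT = -5.2 × 1.6 = -8.32°C → T = -10.32°C

-10.32°C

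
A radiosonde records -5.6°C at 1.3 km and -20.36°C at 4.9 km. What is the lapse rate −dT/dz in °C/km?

4.1°C/km

Γ = −ΔT/Δz = (-5.6 − (-20.36)) / (4900 − 1300) m
  = 14.76°C / 3.6 km = 4.1°C/km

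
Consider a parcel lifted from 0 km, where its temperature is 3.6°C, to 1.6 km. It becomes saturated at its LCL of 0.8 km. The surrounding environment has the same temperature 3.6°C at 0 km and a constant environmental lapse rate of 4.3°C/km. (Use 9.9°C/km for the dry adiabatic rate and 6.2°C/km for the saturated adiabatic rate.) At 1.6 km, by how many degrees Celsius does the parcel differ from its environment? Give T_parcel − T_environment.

-6°C (parcel cooler than environment)

Parcel:
  0 → 800 m (dry, 9.9°C/km): ΔT = -9.9 × 0.8 = -7.92°C → T = -4.32°C
  800 → 1600 m (saturated, 6.2°C/km): ΔT = -6.2 × 0.8 = -4.96°C → T = -9.28°C
Environment:
  0 → 1600 m (environment, 4.3°C/km): ΔT = -4.3 × 1.6 = -6.88°C → T = -3.28°C
T_parcel − T_env = -9.28 − (-3.28) = -6°C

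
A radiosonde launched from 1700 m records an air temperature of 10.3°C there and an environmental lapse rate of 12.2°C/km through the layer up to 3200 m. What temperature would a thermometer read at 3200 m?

-8°C

From 1700 m to 3200 m (environmental): cools by 12.2 × 1.5 = 18.3°C, giving -8°C.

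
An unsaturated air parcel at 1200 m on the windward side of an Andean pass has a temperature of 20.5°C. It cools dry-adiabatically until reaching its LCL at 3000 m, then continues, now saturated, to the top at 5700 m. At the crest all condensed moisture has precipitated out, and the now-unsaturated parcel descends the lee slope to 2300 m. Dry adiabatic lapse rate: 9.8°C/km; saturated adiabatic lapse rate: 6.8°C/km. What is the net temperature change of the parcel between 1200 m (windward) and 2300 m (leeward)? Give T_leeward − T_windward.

Dry to 3000 m: -9.8 × 1.8 km = -17.64°C, so T = 2.86°C.
Saturated to 5700 m: -6.8 × 2.7 km = -18.36°C, so T = -15.5°C.
Dry descent to 2300 m: +9.8 × 3.4 km = +33.32°C, so T = 17.82°C.
Net change vs windward start: 17.82 − 20.5 = -2.68°C

-2.68°C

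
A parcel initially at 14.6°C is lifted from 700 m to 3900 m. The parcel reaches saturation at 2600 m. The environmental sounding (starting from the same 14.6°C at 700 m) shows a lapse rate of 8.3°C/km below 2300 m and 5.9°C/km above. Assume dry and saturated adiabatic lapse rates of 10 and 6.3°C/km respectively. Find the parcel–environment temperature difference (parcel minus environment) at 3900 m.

Parcel:
  From 700 m to 2600 m (dry): cools by 10 × 1.9 = 19°C, giving -4.4°C.
  From 2600 m to 3900 m (saturated): cools by 6.3 × 1.3 = 8.19°C, giving -12.59°C.
Environment:
  From 700 m to 2300 m (environment, lower layer): cools by 8.3 × 1.6 = 13.28°C, giving 1.32°C.
  From 2300 m to 3900 m (environment, upper layer): cools by 5.9 × 1.6 = 9.44°C, giving -8.12°C.
T_parcel − T_env = -12.59 − (-8.12) = -4.47°C

-4.47°C (parcel cooler than environment)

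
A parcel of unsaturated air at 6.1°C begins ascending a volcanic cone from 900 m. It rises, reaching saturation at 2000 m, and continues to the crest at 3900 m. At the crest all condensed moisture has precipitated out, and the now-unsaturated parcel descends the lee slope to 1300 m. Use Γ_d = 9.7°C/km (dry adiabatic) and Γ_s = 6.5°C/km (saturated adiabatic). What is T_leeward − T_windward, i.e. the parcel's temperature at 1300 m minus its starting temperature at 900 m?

+2.2°C

900 → 2000 m (dry, 9.7°C/km): ΔT = -9.7 × 1.1 = -10.67°C → T = -4.57°C
2000 → 3900 m (saturated, 6.5°C/km): ΔT = -6.5 × 1.9 = -12.35°C → T = -16.92°C
3900 → 1300 m (dry descent, 9.7°C/km): ΔT = +9.7 × 2.6 = +25.22°C → T = 8.3°C
Net change vs windward start: 8.3 − 6.1 = +2.2°C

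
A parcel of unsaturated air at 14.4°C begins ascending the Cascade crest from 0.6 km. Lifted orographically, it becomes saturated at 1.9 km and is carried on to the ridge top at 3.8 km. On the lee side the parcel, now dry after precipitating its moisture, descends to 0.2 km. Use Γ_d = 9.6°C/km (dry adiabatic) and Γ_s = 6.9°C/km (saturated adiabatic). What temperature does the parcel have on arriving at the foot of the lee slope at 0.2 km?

From 600 m to 1900 m (dry): cools by 9.6 × 1.3 = 12.48°C, giving 1.92°C.
From 1900 m to 3800 m (saturated): cools by 6.9 × 1.9 = 13.11°C, giving -11.19°C.
From 3800 m to 200 m (dry descent): warms by 9.6 × 3.6 = 34.56°C, giving 23.37°C.

23.37°C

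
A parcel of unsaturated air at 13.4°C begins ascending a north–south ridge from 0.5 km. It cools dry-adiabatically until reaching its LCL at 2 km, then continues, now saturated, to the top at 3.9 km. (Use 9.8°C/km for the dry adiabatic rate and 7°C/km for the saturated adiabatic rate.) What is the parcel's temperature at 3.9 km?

-14.6°C

Dry to 2000 m: -9.8 × 1.5 km = -14.7°C, so T = -1.3°C.
Saturated to 3900 m: -7 × 1.9 km = -13.3°C, so T = -14.6°C.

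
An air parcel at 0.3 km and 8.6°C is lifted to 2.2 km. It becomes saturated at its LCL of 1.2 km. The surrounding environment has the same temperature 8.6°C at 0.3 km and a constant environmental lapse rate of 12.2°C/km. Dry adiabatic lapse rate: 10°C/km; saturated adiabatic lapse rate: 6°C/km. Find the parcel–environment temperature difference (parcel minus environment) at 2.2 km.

Parcel:
  300–1200 m, dry: Δz = 0.9 km ⇒ ΔT = -9°C; T = -0.4°C
  1200–2200 m, saturated: Δz = 1 km ⇒ ΔT = -6°C; T = -6.4°C
Environment:
  300–2200 m, environment: Δz = 1.9 km ⇒ ΔT = -23.18°C; T = -14.58°C
T_parcel − T_env = -6.4 − (-14.58) = +8.18°C

+8.18°C (parcel warmer than environment)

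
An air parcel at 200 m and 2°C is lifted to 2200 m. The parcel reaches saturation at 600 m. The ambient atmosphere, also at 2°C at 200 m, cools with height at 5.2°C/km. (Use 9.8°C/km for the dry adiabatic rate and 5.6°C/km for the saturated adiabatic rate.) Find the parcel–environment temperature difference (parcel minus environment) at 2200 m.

Parcel:
  200–600 m, dry: Δz = 0.4 km ⇒ ΔT = -3.92°C; T = -1.92°C
  600–2200 m, saturated: Δz = 1.6 km ⇒ ΔT = -8.96°C; T = -10.88°C
Environment:
  200–2200 m, environment: Δz = 2 km ⇒ ΔT = -10.4°C; T = -8.4°C
T_parcel − T_env = -10.88 − (-8.4) = -2.48°C

-2.48°C (parcel cooler than environment)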